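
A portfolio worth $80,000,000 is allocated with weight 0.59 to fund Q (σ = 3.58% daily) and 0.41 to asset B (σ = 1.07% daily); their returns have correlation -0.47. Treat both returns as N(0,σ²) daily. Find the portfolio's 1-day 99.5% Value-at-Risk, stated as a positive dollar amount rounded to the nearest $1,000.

$4,008,000

σ_p² = 0.59²·3.58² + 0.41²·1.07² + 2·-0.47·0.59·0.41·3.58·1.07 = 3.7828 (%²).
σ_p = √3.7828 = 1.945%.
At 99.5%, z = 2.576.
VaR = 2.576 × 1.945% = 5.010%; on $80,000,000 that is $4,008,000.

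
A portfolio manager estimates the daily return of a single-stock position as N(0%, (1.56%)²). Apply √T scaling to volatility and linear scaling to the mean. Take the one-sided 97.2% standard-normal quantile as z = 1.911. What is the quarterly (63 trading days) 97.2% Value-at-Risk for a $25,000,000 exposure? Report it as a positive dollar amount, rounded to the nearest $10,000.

$5,920,000

σ_{63d} = 1.56% × √63 = 12.382%.
VaR = 1.911 × 12.382% = 23.662%.
On $25,000,000: 0.23662 × $25,000,000 = $5,915,500.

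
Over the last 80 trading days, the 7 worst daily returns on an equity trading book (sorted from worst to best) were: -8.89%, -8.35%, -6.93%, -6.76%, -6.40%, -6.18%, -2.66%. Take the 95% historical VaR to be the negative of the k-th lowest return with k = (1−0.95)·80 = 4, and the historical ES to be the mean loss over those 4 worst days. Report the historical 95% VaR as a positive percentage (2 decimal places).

6.76%

k = 4; the 4th lowest return is -6.76%, so VaR = 6.76%.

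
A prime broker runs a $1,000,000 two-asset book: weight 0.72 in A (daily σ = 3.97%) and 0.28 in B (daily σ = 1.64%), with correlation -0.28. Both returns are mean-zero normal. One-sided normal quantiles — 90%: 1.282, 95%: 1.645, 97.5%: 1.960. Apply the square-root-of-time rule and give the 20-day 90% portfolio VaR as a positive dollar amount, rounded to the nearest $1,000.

σ_p = √(0.72²·3.97² + 0.28²·1.64² + 2·-0.28·0.72·0.28·3.97·1.64) = 2.765%.
σ_{20d} = 2.765% × √20 = 12.365%.
VaR = 1.282 × 12.365% = 15.852%; on $1,000,000 that is $158,520.

$159,000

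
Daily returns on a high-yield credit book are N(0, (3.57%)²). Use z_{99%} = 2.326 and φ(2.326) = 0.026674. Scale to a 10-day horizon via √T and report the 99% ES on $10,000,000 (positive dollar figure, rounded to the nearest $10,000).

$3,010,000

σ_{10d} = 3.57% × √10 = 11.289%.
ES multiplier = φ(z)/(1−α) = 0.026674/0.01 = 2.667.
ES = 11.289% × 2.667 = 30.108%; on $10,000,000: $3,010,800.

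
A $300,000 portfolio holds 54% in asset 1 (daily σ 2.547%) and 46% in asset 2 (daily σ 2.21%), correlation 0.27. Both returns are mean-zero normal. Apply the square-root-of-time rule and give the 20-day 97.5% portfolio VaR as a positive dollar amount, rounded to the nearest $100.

$50,400

σ_p = √(0.54²·2.547² + 0.46²·2.21² + 2·0.27·0.54·0.46·2.547·2.21) = 1.918%.
σ_{20d} = 1.918% × √20 = 8.578%.
z(97.5%) = 1.960.
VaR = 1.960 × 8.578% = 16.813%; on $300,000 that is $50,439.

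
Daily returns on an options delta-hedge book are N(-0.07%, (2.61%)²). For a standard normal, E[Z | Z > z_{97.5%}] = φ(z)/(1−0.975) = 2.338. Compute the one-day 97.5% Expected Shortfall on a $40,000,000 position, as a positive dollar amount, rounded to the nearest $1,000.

ES = −(-0.07%) + 2.61% × 2.338 = 6.172%.
On $40,000,000: 0.06172 × $40,000,000 = $2,468,800.

$2,469,000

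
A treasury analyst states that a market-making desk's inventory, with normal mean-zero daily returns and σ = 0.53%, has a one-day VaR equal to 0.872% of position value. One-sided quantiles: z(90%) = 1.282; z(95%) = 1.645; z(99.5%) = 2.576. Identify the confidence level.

95%

Implied z = VaR/σ = 0.872 / 0.53 = 1.645.
This matches z(95%) = 1.645.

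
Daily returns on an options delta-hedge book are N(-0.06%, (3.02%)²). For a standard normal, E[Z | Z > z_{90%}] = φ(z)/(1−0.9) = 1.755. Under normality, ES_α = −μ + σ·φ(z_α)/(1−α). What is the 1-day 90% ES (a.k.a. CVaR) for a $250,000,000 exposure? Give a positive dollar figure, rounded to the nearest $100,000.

ES = −(-0.06%) + 3.02% × 1.755 = 5.360%.
On $250,000,000: 0.05360 × $250,000,000 = $13,400,000.

$13,400,000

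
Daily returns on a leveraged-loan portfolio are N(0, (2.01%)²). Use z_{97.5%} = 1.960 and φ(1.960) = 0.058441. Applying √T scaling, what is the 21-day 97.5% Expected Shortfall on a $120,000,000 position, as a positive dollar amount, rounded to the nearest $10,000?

$25,840,000

σ_{21d} = 2.01% × √21 = 9.211%.
ES multiplier = φ(z)/(1−α) = 0.058441/0.025 = 2.338.
ES = 9.211% × 2.338 = 21.535%; on $120,000,000: $25,842,000.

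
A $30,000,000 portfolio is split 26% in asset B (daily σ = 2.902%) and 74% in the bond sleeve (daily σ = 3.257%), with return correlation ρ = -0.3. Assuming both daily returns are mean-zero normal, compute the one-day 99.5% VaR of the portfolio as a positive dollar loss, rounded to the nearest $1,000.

$1,777,000

σ_p² = 0.26²·2.902² + 0.74²·3.257² + 2·-0.3·0.26·0.74·2.902·3.257 = 5.2872 (%²).
σ_p = √5.2872 = 2.299%.
At 99.5%, z = 2.576.
VaR = 2.576 × 2.299% = 5.922%; on $30,000,000 that is $1,776,600.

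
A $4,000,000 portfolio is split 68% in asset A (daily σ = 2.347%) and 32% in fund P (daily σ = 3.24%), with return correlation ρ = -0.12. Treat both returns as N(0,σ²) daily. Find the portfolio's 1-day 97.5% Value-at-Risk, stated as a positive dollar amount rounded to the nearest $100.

σ_p² = 0.68²·2.347² + 0.32²·3.24² + 2·-0.12·0.68·0.32·2.347·3.24 = 3.2249 (%²).
σ_p = √3.2249 = 1.796%.
At 97.5%, z = 1.960.
VaR = 1.960 × 1.796% = 3.520%; on $4,000,000 that is $140,800.

$140,800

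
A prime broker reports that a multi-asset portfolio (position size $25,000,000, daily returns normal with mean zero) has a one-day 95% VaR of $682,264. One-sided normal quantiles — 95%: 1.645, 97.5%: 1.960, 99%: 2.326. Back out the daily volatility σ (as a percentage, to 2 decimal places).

1.66%

VaR as a fraction: $682,264 / $25,000,000 = 2.729%.
σ = VaR / z = 2.729% / 1.645 = 1.659%.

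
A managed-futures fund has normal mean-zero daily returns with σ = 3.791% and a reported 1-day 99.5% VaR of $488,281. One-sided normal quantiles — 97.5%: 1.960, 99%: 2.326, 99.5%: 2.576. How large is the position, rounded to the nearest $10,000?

$5,000,000

VaR as a fraction of value: z·σ = 2.576 × 3.791% = 9.76562%.
Position = $488,281 / 0.0976562 = $5,000,002.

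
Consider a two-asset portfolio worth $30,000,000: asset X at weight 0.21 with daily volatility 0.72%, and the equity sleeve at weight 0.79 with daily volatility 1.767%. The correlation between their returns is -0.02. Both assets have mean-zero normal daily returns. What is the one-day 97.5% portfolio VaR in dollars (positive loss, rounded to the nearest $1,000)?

$824,000

σ_p² = 0.21²·0.72² + 0.79²·1.767² + 2·-0.02·0.21·0.79·0.72·1.767 = 1.9630 (%²).
σ_p = √1.9630 = 1.401%.
At 97.5%, z = 1.960.
VaR = 1.960 × 1.401% = 2.746%; on $30,000,000 that is $823,800.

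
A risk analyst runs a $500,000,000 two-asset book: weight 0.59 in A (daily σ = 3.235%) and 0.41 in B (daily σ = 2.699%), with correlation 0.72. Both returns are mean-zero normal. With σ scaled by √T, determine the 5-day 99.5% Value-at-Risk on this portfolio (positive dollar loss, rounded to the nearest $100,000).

σ_p = √(0.59²·3.235² + 0.41²·2.699² + 2·0.72·0.59·0.41·3.235·2.699) = 2.812%.
σ_{5d} = 2.812% × √5 = 6.288%.
z(99.5%) = 2.576.
VaR = 2.576 × 6.288% = 16.198%; on $500,000,000 that is $80,990,000.

$81,000,000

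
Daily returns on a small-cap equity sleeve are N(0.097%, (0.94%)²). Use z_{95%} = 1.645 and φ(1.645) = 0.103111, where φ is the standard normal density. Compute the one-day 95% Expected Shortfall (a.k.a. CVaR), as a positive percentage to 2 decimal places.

1.84%

Tail multiplier: φ(z)/(1−α) = 0.103111 / 0.05 = 2.062.
ES = −(0.097%) + 0.94% × 2.062 = 1.841%.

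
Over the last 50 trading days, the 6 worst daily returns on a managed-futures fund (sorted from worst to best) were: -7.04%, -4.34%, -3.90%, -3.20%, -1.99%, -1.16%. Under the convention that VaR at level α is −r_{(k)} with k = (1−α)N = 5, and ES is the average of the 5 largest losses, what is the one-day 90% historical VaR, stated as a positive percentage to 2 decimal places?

k = 5; the 5th lowest return is -1.99%, so VaR = 1.99%.

1.99%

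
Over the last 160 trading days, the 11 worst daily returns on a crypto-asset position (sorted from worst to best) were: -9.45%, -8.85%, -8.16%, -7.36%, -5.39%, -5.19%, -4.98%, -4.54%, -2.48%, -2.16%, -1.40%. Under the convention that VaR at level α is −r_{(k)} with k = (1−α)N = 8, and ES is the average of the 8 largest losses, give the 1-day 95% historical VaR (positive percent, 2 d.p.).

4.54%

k = 8; the 8th lowest return is -4.54%, so VaR = 4.54%.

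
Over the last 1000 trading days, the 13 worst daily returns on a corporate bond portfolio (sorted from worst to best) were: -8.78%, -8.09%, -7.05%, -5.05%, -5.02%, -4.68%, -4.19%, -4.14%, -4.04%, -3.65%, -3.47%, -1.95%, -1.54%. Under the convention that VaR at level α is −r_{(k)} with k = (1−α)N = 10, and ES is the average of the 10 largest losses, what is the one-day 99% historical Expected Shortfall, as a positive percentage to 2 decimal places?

The 10 worst returns sum to -54.69%.
ES = −(-54.69%) / 10 = 5.469% ≈ 5.47%.

5.47%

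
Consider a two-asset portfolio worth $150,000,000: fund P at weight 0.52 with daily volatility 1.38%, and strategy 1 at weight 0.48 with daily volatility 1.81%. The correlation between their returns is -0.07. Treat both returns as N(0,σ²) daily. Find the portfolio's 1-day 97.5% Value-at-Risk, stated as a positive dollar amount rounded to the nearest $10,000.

σ_p² = 0.52²·1.38² + 0.48²·1.81² + 2·-0.07·0.52·0.48·1.38·1.81 = 1.1825 (%²).
σ_p = √1.1825 = 1.087%.
At 97.5%, z = 1.960.
VaR = 1.960 × 1.087% = 2.131%; on $150,000,000 that is $3,196,500.

$3,200,000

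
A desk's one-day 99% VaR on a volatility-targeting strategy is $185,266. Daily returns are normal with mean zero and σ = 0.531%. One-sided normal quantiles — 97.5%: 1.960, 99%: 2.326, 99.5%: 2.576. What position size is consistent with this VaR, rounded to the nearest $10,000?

VaR as a fraction of value: z·σ = 2.326 × 0.531% = 1.23511%.
Position = $185,266 / 0.0123511 = $15,000,008.

$15,000,000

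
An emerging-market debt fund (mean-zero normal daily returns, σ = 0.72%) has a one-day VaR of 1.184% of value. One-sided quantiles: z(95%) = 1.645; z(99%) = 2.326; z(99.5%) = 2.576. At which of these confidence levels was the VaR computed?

95%

Implied z = VaR/σ = 1.184 / 0.72 = 1.644.
This matches z(95%) = 1.645.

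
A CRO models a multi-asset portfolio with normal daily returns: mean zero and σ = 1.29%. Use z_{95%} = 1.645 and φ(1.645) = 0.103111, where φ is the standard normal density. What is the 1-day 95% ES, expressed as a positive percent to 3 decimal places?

Tail multiplier: φ(z)/(1−α) = 0.103111 / 0.05 = 2.062.
ES = 1.29% × 2.062 = 2.660%.

2.660%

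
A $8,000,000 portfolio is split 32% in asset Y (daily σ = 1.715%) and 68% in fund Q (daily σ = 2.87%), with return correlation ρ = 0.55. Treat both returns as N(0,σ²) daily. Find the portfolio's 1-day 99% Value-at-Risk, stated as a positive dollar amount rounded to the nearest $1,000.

$428,000

σ_p² = 0.32²·1.715² + 0.68²·2.87² + 2·0.55·0.32·0.68·1.715·2.87 = 5.2881 (%²).
σ_p = √5.2881 = 2.300%.
At 99%, z = 2.326.
VaR = 2.326 × 2.300% = 5.350%; on $8,000,000 that is $428,000.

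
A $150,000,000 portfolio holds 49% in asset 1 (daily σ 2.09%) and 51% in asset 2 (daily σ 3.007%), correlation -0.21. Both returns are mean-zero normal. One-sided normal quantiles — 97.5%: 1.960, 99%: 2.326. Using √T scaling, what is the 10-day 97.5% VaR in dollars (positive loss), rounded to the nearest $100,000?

σ_p = √(0.49²·2.09² + 0.51²·3.007² + 2·-0.21·0.49·0.51·2.09·3.007) = 1.656%.
σ_{10d} = 1.656% × √10 = 5.237%.
VaR = 1.960 × 5.237% = 10.265%; on $150,000,000 that is $15,397,500.

$15,400,000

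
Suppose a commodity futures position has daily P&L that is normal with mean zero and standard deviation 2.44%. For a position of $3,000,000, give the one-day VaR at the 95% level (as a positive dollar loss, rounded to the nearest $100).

At 95% one-sided, z = 1.645.
VaR = z·σ = 1.645 × 2.44% = 4.014%.
On $3,000,000: 0.04014 × $3,000,000 = $120,420.

$120,400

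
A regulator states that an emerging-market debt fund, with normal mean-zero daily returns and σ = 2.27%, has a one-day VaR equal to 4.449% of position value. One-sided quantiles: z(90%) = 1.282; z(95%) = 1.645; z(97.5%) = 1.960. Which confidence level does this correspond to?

97.5%

Implied z = VaR/σ = 4.449 / 2.27 = 1.960.
This matches z(97.5%) = 1.960.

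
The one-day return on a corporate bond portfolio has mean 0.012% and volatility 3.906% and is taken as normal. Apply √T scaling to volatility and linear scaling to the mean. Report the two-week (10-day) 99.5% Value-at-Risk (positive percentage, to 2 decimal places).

31.70%

At 99.5%, z = 2.576.
σ_{10d} = 3.906% × √10 = 12.352%; μ_{10d} = 10 × 0.012% = 0.120%.
VaR = −(0.120%) + 2.576 × 12.352% = 31.699%.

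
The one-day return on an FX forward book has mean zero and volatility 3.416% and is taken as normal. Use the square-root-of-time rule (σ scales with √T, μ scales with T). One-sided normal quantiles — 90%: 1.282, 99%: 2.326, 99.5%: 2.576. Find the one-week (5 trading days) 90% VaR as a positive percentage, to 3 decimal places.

9.792%

σ_{5d} = 3.416% × √5 = 7.638%.
VaR = 1.282 × 7.638% = 9.792%.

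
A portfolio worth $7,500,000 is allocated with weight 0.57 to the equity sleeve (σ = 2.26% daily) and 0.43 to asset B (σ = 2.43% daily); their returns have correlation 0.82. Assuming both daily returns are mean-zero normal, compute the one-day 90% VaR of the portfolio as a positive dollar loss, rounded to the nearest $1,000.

σ_p² = 0.57²·2.26² + 0.43²·2.43² + 2·0.82·0.57·0.43·2.26·2.43 = 4.9588 (%²).
σ_p = √4.9588 = 2.227%.
At 90%, z = 1.282.
VaR = 1.282 × 2.227% = 2.855%; on $7,500,000 that is $214,125.

$214,000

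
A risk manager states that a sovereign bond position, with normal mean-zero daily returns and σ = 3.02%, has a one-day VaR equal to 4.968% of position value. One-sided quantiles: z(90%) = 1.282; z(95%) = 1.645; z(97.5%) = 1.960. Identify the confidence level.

Implied z = VaR/σ = 4.968 / 3.02 = 1.645.
This matches z(95%) = 1.645.

95%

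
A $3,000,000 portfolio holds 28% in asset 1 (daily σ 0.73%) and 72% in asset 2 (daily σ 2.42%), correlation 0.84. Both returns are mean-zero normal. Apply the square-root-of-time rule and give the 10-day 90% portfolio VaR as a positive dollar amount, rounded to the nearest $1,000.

$233,000

σ_p = √(0.28²·0.73² + 0.72²·2.42² + 2·0.84·0.28·0.72·0.73·2.42) = 1.917%.
σ_{10d} = 1.917% × √10 = 6.062%.
z(90%) = 1.282.
VaR = 1.282 × 6.062% = 7.771%; on $3,000,000 that is $233,130.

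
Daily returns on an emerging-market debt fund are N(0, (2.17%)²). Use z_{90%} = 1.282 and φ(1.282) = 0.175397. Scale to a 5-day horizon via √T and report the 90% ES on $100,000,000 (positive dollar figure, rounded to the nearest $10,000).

$8,510,000

σ_{5d} = 2.17% × √5 = 4.852%.
ES multiplier = φ(z)/(1−α) = 0.175397/0.1 = 1.754.
ES = 4.852% × 1.754 = 8.510%; on $100,000,000: $8,510,000.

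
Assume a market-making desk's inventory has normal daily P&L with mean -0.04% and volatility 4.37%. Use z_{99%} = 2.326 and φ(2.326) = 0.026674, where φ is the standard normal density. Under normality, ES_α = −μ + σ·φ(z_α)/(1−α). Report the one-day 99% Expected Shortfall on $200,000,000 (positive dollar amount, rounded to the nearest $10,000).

Tail multiplier: φ(z)/(1−α) = 0.026674 / 0.01 = 2.667.
ES = −(-0.04%) + 4.37% × 2.667 = 11.695%.
On $200,000,000: 0.11695 × $200,000,000 = $23,390,000.

$23,390,000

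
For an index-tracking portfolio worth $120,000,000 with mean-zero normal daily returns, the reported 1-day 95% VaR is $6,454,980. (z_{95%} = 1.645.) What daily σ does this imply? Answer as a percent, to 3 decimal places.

VaR as a fraction: $6,454,980 / $120,000,000 = 5.379%.
σ = VaR / z = 5.379% / 1.645 = 3.270%.

3.270%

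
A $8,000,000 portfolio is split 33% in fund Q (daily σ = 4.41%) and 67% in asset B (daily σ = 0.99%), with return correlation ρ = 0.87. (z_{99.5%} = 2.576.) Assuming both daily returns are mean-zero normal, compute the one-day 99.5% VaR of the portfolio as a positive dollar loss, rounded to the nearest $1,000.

σ_p² = 0.33²·4.41² + 0.67²·0.99² + 2·0.87·0.33·0.67·4.41·0.99 = 4.2375 (%²).
σ_p = √4.2375 = 2.059%.
VaR = 2.576 × 2.059% = 5.304%; on $8,000,000 that is $424,320.

$424,000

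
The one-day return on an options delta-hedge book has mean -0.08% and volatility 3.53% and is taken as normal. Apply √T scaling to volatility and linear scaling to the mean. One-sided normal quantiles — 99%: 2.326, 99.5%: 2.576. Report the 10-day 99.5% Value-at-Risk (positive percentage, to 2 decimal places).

σ_{10d} = 3.53% × √10 = 11.163%; μ_{10d} = 10 × -0.08% = -0.800%.
VaR = −(-0.800%) + 2.576 × 11.163% = 29.556%.

29.56%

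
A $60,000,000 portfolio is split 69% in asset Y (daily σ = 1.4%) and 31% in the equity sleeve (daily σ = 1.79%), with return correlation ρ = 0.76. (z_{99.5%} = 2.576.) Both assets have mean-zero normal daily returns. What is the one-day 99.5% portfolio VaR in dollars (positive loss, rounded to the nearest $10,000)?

σ_p² = 0.69²·1.4² + 0.31²·1.79² + 2·0.76·0.69·0.31·1.4·1.79 = 2.0558 (%²).
σ_p = √2.0558 = 1.434%.
VaR = 2.576 × 1.434% = 3.694%; on $60,000,000 that is $2,216,400.

$2,220,000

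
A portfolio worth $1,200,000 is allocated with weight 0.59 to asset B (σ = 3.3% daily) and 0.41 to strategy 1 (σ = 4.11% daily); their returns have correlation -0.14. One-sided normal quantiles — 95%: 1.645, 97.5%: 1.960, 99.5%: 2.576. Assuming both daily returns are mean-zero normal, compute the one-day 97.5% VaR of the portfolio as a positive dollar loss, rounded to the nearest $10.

$56,210

σ_p² = 0.59²·3.3² + 0.41²·4.11² + 2·-0.14·0.59·0.41·3.3·4.11 = 5.7117 (%²).
σ_p = √5.7117 = 2.390%.
VaR = 1.960 × 2.390% = 4.684%; on $1,200,000 that is $56,208.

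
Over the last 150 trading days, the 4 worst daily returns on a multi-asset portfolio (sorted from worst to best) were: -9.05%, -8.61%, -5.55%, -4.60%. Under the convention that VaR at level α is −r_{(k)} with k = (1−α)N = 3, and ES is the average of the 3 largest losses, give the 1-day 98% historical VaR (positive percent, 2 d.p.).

5.55%

k = 3; the 3rd lowest return is -5.55%, so VaR = 5.55%.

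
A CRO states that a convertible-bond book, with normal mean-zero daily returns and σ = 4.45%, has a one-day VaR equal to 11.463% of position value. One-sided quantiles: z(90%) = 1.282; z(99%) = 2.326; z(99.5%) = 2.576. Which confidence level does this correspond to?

Implied z = VaR/σ = 11.463 / 4.45 = 2.576.
This matches z(99.5%) = 2.576.

99.5%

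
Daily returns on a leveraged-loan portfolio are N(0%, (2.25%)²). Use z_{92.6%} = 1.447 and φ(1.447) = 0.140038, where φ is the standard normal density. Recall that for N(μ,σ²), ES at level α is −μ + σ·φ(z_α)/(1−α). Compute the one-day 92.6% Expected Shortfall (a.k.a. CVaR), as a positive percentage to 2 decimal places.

4.26%

Tail multiplier: φ(z)/(1−α) = 0.140038 / 0.074 = 1.892.
ES = 2.25% × 1.892 = 4.257%.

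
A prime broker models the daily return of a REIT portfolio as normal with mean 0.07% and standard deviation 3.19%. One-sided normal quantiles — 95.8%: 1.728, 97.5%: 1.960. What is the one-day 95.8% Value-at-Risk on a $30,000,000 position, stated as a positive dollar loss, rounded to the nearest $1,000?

VaR = −μ + z·σ = −(0.07%) + 1.728 × 3.19% = 5.442%.
On $30,000,000: 0.05442 × $30,000,000 = $1,632,600.

$1,633,000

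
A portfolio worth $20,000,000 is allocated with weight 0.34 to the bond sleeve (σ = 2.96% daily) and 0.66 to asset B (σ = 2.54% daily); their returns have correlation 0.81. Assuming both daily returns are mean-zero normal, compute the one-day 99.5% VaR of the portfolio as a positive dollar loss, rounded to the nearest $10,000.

$1,320,000

σ_p² = 0.34²·2.96² + 0.66²·2.54² + 2·0.81·0.34·0.66·2.96·2.54 = 6.5563 (%²).
σ_p = √6.5563 = 2.561%.
At 99.5%, z = 2.576.
VaR = 2.576 × 2.561% = 6.597%; on $20,000,000 that is $1,319,400.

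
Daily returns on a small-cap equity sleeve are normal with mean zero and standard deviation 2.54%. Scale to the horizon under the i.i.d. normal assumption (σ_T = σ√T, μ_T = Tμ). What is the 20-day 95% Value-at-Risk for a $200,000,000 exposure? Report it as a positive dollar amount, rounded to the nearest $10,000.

$37,370,000

At 95%, z = 1.645.
σ_{20d} = 2.54% × √20 = 11.359%.
VaR = 1.645 × 11.359% = 18.686%.
On $200,000,000: 0.18686 × $200,000,000 = $37,372,000.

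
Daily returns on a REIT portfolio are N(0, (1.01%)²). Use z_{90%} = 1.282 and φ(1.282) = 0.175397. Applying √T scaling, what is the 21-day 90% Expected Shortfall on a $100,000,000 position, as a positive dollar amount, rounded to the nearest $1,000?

$8,118,000

σ_{21d} = 1.01% × √21 = 4.628%.
ES multiplier = φ(z)/(1−α) = 0.175397/0.1 = 1.754.
ES = 4.628% × 1.754 = 8.118%; on $100,000,000: $8,118,000.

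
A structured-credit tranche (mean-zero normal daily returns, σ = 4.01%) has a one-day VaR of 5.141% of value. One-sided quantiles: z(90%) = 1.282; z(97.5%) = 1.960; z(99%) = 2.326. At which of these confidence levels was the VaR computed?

90%

Implied z = VaR/σ = 5.141 / 4.01 = 1.282.
This matches z(90%) = 1.282.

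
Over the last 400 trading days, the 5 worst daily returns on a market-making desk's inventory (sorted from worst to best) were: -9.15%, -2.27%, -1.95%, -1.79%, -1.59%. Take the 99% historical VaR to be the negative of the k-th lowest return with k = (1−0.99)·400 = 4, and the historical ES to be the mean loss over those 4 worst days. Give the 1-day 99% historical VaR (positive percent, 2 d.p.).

k = 4; the 4th lowest return is -1.79%, so VaR = 1.79%.

1.79%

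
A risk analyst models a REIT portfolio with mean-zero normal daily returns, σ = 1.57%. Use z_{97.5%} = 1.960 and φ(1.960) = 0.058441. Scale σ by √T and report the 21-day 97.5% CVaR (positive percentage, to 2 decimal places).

16.82%

σ_{21d} = 1.57% × √21 = 7.195%.
ES multiplier = φ(z)/(1−α) = 0.058441/0.025 = 2.338.
ES = 7.195% × 2.338 = 16.822%.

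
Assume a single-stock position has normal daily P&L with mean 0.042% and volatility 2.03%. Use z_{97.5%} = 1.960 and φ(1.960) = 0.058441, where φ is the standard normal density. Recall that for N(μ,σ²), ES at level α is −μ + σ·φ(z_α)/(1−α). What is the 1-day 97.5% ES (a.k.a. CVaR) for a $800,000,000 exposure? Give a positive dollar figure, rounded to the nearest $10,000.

$37,630,000

Tail multiplier: φ(z)/(1−α) = 0.058441 / 0.025 = 2.338.
ES = −(0.042%) + 2.03% × 2.338 = 4.704%.
On $800,000,000: 0.04704 × $800,000,000 = $37,632,000.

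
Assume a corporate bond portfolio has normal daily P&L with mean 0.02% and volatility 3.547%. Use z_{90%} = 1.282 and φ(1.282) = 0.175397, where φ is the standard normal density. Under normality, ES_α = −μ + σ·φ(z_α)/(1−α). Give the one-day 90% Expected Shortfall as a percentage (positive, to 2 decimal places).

Tail multiplier: φ(z)/(1−α) = 0.175397 / 0.1 = 1.754.
ES = −(0.02%) + 3.547% × 1.754 = 6.201%.

6.20%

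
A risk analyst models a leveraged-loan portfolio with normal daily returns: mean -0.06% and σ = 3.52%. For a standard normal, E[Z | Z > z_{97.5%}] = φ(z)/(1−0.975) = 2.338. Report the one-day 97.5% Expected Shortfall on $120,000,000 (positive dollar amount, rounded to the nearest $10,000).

ES = −(-0.06%) + 3.52% × 2.338 = 8.290%.
On $120,000,000: 0.08290 × $120,000,000 = $9,948,000.

$9,950,000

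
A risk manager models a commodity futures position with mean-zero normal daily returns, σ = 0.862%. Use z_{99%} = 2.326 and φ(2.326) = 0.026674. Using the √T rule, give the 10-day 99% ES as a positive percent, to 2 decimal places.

σ_{10d} = 0.862% × √10 = 2.726%.
ES multiplier = φ(z)/(1−α) = 0.026674/0.01 = 2.667.
ES = 2.726% × 2.667 = 7.270%.

7.27%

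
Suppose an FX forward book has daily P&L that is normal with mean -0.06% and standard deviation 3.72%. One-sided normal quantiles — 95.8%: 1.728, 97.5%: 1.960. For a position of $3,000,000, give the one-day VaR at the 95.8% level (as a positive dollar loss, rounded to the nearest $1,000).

$195,000

VaR = −μ + z·σ = −(-0.06%) + 1.728 × 3.72% = 6.488%.
On $3,000,000: 0.06488 × $3,000,000 = $194,640.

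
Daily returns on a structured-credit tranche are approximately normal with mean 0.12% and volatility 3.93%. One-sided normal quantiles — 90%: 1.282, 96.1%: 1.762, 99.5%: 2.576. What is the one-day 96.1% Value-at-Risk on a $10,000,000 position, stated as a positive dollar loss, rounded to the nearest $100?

$680,500

VaR = −μ + z·σ = −(0.12%) + 1.762 × 3.93% = 6.805%.
On $10,000,000: 0.06805 × $10,000,000 = $680,500.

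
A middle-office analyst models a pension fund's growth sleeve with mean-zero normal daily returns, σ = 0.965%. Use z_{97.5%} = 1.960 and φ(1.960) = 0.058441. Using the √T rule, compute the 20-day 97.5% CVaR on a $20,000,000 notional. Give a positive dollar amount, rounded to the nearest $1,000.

$2,018,000

σ_{20d} = 0.965% × √20 = 4.316%.
ES multiplier = φ(z)/(1−α) = 0.058441/0.025 = 2.338.
ES = 4.316% × 2.338 = 10.091%; on $20,000,000: $2,018,200.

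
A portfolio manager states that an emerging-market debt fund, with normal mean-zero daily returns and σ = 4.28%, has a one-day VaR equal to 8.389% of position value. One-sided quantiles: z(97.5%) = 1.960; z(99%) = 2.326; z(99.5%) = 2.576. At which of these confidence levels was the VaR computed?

97.5%

Implied z = VaR/σ = 8.389 / 4.28 = 1.960.
This matches z(97.5%) = 1.960.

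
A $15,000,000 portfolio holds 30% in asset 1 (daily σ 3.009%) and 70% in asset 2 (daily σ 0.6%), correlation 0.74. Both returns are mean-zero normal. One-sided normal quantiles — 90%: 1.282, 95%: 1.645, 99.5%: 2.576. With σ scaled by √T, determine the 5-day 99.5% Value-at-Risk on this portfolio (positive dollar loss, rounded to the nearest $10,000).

σ_p = √(0.3²·3.009² + 0.7²·0.6² + 2·0.74·0.3·0.7·3.009·0.6) = 1.246%.
σ_{5d} = 1.246% × √5 = 2.786%.
VaR = 2.576 × 2.786% = 7.177%; on $15,000,000 that is $1,076,550.

$1,080,000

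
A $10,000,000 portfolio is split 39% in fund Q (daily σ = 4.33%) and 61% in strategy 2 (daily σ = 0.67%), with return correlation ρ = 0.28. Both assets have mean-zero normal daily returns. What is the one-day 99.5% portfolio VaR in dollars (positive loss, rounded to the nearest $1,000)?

$475,000

σ_p² = 0.39²·4.33² + 0.61²·0.67² + 2·0.28·0.39·0.61·4.33·0.67 = 3.4052 (%²).
σ_p = √3.4052 = 1.845%.
At 99.5%, z = 2.576.
VaR = 2.576 × 1.845% = 4.753%; on $10,000,000 that is $475,300.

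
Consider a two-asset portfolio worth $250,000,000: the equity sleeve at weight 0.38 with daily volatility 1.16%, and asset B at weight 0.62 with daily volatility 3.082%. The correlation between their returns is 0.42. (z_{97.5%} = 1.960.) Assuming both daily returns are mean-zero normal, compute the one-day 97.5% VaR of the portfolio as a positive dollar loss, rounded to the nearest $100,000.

$10,500,000

σ_p² = 0.38²·1.16² + 0.62²·3.082² + 2·0.42·0.38·0.62·1.16·3.082 = 4.5531 (%²).
σ_p = √4.5531 = 2.134%.
VaR = 1.960 × 2.134% = 4.183%; on $250,000,000 that is $10,457,500.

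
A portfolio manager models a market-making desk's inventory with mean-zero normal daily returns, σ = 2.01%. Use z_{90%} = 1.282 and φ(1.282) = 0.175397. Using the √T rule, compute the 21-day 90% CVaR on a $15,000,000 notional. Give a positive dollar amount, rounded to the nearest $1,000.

σ_{21d} = 2.01% × √21 = 9.211%.
ES multiplier = φ(z)/(1−α) = 0.175397/0.1 = 1.754.
ES = 9.211% × 1.754 = 16.156%; on $15,000,000: $2,423,400.

$2,423,000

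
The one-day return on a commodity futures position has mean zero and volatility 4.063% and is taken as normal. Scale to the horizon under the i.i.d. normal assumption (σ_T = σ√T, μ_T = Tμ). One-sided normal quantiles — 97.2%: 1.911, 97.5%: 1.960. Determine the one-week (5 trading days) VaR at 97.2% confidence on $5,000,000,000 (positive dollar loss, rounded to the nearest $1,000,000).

$868,000,000

σ_{5d} = 4.063% × √5 = 9.085%.
VaR = 1.911 × 9.085% = 17.361%.
On $5,000,000,000: 0.17361 × $5,000,000,000 = $868,050,000.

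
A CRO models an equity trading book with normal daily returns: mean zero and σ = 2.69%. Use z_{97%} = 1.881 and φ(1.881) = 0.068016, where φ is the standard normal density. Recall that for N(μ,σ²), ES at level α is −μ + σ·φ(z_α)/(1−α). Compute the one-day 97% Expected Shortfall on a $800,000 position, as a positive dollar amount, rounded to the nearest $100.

$48,800

Tail multiplier: φ(z)/(1−α) = 0.068016 / 0.03 = 2.267.
ES = 2.69% × 2.267 = 6.098%.
On $800,000: 0.06098 × $800,000 = $48,784.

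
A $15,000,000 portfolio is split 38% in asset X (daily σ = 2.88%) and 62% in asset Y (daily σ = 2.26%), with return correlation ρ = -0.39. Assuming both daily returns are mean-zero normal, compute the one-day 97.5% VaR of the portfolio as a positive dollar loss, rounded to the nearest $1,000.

$412,000

σ_p² = 0.38²·2.88² + 0.62²·2.26² + 2·-0.39·0.38·0.62·2.88·2.26 = 1.9650 (%²).
σ_p = √1.9650 = 1.402%.
At 97.5%, z = 1.960.
VaR = 1.960 × 1.402% = 2.748%; on $15,000,000 that is $412,200.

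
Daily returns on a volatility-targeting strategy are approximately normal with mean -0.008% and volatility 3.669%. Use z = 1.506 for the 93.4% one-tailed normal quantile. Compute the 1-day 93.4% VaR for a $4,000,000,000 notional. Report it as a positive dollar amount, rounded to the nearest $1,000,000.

VaR = −μ + z·σ = −(-0.008%) + 1.506 × 3.669% = 5.534%.
On $4,000,000,000: 0.05534 × $4,000,000,000 = $221,360,000.

$221,000,000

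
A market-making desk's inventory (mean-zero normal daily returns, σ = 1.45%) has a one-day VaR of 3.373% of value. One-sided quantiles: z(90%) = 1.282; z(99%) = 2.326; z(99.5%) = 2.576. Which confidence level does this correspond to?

Implied z = VaR/σ = 3.373 / 1.45 = 2.326.
This matches z(99%) = 2.326.

99%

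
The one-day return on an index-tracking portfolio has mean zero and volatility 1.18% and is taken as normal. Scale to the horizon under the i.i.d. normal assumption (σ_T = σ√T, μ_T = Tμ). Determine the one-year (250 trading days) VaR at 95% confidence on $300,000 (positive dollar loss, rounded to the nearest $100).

At 95%, z = 1.645.
σ_{250d} = 1.18% × √250 = 18.657%.
VaR = 1.645 × 18.657% = 30.691%.
On $300,000: 0.30691 × $300,000 = $92,073.

$92,100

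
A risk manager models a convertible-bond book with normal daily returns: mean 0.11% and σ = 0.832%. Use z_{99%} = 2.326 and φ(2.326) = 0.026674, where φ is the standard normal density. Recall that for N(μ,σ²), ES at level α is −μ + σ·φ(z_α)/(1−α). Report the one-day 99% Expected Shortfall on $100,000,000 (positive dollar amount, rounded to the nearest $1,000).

Tail multiplier: φ(z)/(1−α) = 0.026674 / 0.01 = 2.667.
ES = −(0.11%) + 0.832% × 2.667 = 2.109%.
On $100,000,000: 0.02109 × $100,000,000 = $2,109,000.

$2,109,000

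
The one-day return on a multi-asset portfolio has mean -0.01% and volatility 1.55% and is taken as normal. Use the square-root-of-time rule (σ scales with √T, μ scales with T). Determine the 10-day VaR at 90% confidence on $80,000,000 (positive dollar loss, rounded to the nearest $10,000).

At 90%, z = 1.282.
σ_{10d} = 1.55% × √10 = 4.902%; μ_{10d} = 10 × -0.01% = -0.100%.
VaR = −(-0.100%) + 1.282 × 4.902% = 6.384%.
On $80,000,000: 0.06384 × $80,000,000 = $5,107,200.

$5,110,000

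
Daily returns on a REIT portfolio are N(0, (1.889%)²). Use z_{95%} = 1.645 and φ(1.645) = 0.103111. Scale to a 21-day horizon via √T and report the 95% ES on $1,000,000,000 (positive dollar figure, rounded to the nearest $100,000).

$178,500,000

σ_{21d} = 1.889% × √21 = 8.656%.
ES multiplier = φ(z)/(1−α) = 0.103111/0.05 = 2.062.
ES = 8.656% × 2.062 = 17.849%; on $1,000,000,000: $178,490,000.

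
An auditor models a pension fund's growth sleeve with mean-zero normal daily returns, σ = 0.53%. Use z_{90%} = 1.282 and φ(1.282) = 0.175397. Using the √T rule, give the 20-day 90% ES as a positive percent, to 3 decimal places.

4.157%

σ_{20d} = 0.53% × √20 = 2.370%.
ES multiplier = φ(z)/(1−α) = 0.175397/0.1 = 1.754.
ES = 2.370% × 1.754 = 4.157%.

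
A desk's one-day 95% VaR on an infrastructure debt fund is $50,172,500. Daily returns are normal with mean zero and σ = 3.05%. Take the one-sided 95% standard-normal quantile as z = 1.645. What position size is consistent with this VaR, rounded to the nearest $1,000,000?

$1,000,000,000

VaR as a fraction of value: z·σ = 1.645 × 3.05% = 5.01725%.
Position = $50,172,500 / 0.0501725 = $1,000,000,000.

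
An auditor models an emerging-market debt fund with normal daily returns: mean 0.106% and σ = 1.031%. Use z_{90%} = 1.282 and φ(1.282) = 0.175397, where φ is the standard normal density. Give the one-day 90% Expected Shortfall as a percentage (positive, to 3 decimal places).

1.702%

Tail multiplier: φ(z)/(1−α) = 0.175397 / 0.1 = 1.754.
ES = −(0.106%) + 1.031% × 1.754 = 1.702%.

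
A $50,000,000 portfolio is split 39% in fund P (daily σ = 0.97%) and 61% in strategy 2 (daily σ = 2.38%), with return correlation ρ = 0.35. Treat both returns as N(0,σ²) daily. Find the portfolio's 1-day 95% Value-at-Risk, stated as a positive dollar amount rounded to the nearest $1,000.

σ_p² = 0.39²·0.97² + 0.61²·2.38² + 2·0.35·0.39·0.61·0.97·2.38 = 2.6353 (%²).
σ_p = √2.6353 = 1.623%.
At 95%, z = 1.645.
VaR = 1.645 × 1.623% = 2.670%; on $50,000,000 that is $1,335,000.

$1,335,000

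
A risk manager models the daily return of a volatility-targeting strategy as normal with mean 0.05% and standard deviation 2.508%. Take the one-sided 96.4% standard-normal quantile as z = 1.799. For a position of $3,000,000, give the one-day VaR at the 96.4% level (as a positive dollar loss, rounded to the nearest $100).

$133,900

VaR = −μ + z·σ = −(0.05%) + 1.799 × 2.508% = 4.462%.
On $3,000,000: 0.04462 × $3,000,000 = $133,860.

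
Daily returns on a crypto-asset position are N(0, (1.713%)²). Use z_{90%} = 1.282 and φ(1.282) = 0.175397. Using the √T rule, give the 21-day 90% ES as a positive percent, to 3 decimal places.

13.769%

σ_{21d} = 1.713% × √21 = 7.850%.
ES multiplier = φ(z)/(1−α) = 0.175397/0.1 = 1.754.
ES = 7.850% × 1.754 = 13.769%.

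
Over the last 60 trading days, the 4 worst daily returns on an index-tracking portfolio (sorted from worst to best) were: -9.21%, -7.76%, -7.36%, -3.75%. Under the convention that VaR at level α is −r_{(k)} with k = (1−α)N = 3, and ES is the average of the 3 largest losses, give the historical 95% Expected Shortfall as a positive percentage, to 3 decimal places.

The 3 worst returns sum to -24.33%.
ES = −(-24.33%) / 3 = 8.11% ≈ 8.110%.

8.110%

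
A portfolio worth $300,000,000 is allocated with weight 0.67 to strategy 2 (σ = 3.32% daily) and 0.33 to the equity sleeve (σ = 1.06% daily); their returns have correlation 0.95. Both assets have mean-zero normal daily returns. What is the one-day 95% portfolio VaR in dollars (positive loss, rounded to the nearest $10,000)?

σ_p² = 0.67²·3.32² + 0.33²·1.06² + 2·0.95·0.67·0.33·3.32·1.06 = 6.5487 (%²).
σ_p = √6.5487 = 2.559%.
At 95%, z = 1.645.
VaR = 1.645 × 2.559% = 4.210%; on $300,000,000 that is $12,630,000.

$12,630,000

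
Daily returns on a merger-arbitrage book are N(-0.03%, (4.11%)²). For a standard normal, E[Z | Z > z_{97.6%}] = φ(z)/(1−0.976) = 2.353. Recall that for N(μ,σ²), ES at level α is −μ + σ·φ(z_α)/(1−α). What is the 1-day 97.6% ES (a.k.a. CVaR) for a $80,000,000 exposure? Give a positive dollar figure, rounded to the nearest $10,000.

ES = −(-0.03%) + 4.11% × 2.353 = 9.701%.
On $80,000,000: 0.09701 × $80,000,000 = $7,760,800.

$7,760,000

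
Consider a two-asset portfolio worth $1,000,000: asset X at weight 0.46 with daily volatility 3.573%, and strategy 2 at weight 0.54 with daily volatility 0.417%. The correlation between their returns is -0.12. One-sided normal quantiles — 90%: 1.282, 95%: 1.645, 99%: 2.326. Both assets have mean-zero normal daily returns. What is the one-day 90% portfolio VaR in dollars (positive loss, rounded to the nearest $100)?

σ_p² = 0.46²·3.573² + 0.54²·0.417² + 2·-0.12·0.46·0.54·3.573·0.417 = 2.6632 (%²).
σ_p = √2.6632 = 1.632%.
VaR = 1.282 × 1.632% = 2.092%; on $1,000,000 that is $20,920.

$20,900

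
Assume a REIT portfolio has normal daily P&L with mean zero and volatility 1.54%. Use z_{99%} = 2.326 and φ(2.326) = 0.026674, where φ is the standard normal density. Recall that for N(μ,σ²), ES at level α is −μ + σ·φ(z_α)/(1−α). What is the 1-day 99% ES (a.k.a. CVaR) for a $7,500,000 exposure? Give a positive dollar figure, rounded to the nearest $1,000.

Tail multiplier: φ(z)/(1−α) = 0.026674 / 0.01 = 2.667.
ES = 1.54% × 2.667 = 4.107%.
On $7,500,000: 0.04107 × $7,500,000 = $308,025.

$308,000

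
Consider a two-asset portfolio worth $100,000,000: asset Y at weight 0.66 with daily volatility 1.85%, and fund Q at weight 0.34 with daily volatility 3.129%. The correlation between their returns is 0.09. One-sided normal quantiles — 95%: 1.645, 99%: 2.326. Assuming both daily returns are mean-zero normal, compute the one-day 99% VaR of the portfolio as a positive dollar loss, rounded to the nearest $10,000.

$3,930,000

σ_p² = 0.66²·1.85² + 0.34²·3.129² + 2·0.09·0.66·0.34·1.85·3.129 = 2.8565 (%²).
σ_p = √2.8565 = 1.690%.
VaR = 2.326 × 1.690% = 3.931%; on $100,000,000 that is $3,931,000.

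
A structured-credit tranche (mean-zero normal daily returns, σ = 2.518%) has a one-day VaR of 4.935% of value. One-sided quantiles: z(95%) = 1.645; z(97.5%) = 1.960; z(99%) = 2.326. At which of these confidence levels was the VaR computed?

97.5%

Implied z = VaR/σ = 4.935 / 2.518 = 1.960.
This matches z(97.5%) = 1.960.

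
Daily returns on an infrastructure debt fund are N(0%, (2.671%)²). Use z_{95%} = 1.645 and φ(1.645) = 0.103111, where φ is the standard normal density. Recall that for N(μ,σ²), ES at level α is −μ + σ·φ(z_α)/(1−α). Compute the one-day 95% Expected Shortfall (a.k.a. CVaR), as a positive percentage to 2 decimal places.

Tail multiplier: φ(z)/(1−α) = 0.103111 / 0.05 = 2.062.
ES = 2.671% × 2.062 = 5.508%.

5.51%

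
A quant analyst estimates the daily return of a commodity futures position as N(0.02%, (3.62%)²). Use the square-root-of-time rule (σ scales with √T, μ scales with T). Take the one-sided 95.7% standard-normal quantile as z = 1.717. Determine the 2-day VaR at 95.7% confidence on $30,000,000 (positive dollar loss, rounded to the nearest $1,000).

$2,625,000

σ_{2d} = 3.62% × √2 = 5.119%; μ_{2d} = 2 × 0.02% = 0.040%.
VaR = −(0.040%) + 1.717 × 5.119% = 8.749%.
On $30,000,000: 0.08749 × $30,000,000 = $2,624,700.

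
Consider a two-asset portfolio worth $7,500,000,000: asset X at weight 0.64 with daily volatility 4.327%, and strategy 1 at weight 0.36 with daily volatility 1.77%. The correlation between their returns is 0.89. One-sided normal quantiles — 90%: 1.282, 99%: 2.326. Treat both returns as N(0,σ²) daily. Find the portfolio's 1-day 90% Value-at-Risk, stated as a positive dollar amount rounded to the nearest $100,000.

$322,000,000

σ_p² = 0.64²·4.327² + 0.36²·1.77² + 2·0.89·0.64·0.36·4.327·1.77 = 11.2159 (%²).
σ_p = √11.2159 = 3.349%.
VaR = 1.282 × 3.349% = 4.293%; on $7,500,000,000 that is $321,975,000.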